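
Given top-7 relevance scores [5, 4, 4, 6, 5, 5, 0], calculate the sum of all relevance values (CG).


Cumulative Gain = sum of relevance scores
Position 1: rel=5, running sum=5
Position 2: rel=4, running sum=9
Position 3: rel=4, running sum=13
Position 4: rel=6, running sum=19
Position 5: rel=5, running sum=24
Position 6: rel=5, running sum=29
Position 7: rel=0, running sum=29
CG = 29

29


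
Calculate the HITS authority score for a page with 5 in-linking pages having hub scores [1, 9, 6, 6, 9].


Authority = sum of hub scores of in-linkers
In-link 1: hub score = 1
In-link 2: hub score = 9
In-link 3: hub score = 6
In-link 4: hub score = 6
In-link 5: hub score = 9
Authority = 1 + 9 + 6 + 6 + 9 = 31

31


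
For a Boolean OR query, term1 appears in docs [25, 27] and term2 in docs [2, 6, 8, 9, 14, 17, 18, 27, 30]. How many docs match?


Boolean OR: find union of posting lists
term1 docs: [25, 27]
term2 docs: [2, 6, 8, 9, 14, 17, 18, 27, 30]
Union: [2, 6, 8, 9, 14, 17, 18, 25, 27, 30]
|union| = 10

10


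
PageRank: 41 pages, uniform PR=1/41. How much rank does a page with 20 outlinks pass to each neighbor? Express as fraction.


Initial PR = 1/41 = 1/41
Outlinks = 20
Contribution per link = PR / outlinks
= 1/41 / 20
= 1/820

1/820


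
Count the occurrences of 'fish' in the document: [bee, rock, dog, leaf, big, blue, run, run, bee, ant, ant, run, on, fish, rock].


Document has 15 words
Scanning for 'fish':
Found at positions: [13]
Count = 1

1


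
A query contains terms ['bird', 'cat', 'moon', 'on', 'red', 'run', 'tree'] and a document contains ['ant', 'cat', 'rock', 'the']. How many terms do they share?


Query terms: ['bird', 'cat', 'moon', 'on', 'red', 'run', 'tree']
Document terms: ['ant', 'cat', 'rock', 'the']
Common terms: ['cat']
Overlap count = 1

1


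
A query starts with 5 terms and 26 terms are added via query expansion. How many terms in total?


Original terms: 5
Expansion terms: 26
Total = 5 + 26 = 31

31


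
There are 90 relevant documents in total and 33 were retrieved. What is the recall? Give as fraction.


Recall = retrieved_relevant / total_relevant
= 33 / 90
= 33 / (33 + 57)
= 11/30

11/30


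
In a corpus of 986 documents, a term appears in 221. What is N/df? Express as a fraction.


IDF ratio = N / df
= 986 / 221
= 58/13

58/13


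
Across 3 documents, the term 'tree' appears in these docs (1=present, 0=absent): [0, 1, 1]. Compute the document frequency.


Checking each document for 'tree':
Doc 1: absent
Doc 2: present
Doc 3: present
df = sum of presences = 0 + 1 + 1 = 2

2


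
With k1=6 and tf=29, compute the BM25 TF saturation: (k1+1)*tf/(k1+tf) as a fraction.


BM25 TF component = (k1+1)*tf / (k1+tf)
k1 = 6, tf = 29
Numerator = (6+1)*29 = 203
Denominator = 6 + 29 = 35
= 203/35 = 29/5

29/5


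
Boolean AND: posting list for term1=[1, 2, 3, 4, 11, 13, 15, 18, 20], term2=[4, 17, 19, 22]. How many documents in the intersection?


Boolean AND: find intersection of posting lists
term1 docs: [1, 2, 3, 4, 11, 13, 15, 18, 20]
term2 docs: [4, 17, 19, 22]
Intersection: [4]
|intersection| = 1

1


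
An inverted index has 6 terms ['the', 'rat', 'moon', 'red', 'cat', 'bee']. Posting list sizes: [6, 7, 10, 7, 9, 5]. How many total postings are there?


Summing posting list sizes:
'the': 6 postings
'rat': 7 postings
'moon': 10 postings
'red': 7 postings
'cat': 9 postings
'bee': 5 postings
Total = 6 + 7 + 10 + 7 + 9 + 5 = 44

44


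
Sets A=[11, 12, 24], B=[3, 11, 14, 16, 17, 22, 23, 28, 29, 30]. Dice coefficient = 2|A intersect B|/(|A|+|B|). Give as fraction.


A intersect B = [11]
|A intersect B| = 1
|A| = 3, |B| = 10
Dice = 2*1 / (3+10)
= 2 / 13 = 2/13

2/13


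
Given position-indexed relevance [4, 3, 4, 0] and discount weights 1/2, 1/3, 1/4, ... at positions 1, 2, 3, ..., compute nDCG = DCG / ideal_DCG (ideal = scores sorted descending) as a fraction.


Position discount weights w_i = 1/(i+1) for i=1..4:
Weights = [1/2, 1/3, 1/4, 1/5]
Actual relevance: [4, 3, 4, 0]
DCG = 4/2 + 3/3 + 4/4 + 0/5 = 4
Ideal relevance (sorted desc): [4, 4, 3, 0]
Ideal DCG = 4/2 + 4/3 + 3/4 + 0/5 = 49/12
nDCG = DCG / ideal_DCG = 4 / 49/12 = 48/49

48/49


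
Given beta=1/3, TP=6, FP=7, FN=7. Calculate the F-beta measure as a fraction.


P = TP/(TP+FP) = 6/13 = 6/13
R = TP/(TP+FN) = 6/13 = 6/13
beta^2 = 1/3^2 = 1/9
(1 + beta^2) = 10/9
Numerator = (1+beta^2)*P*R = 40/169
Denominator = beta^2*P + R = 2/39 + 6/13 = 20/39
F_beta = 6/13

6/13


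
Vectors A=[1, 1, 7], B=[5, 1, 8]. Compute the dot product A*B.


Dot product = sum of element-wise products
A[0]*B[0] = 1*5 = 5
A[1]*B[1] = 1*1 = 1
A[2]*B[2] = 7*8 = 56
Sum = 5 + 1 + 56 = 62

62


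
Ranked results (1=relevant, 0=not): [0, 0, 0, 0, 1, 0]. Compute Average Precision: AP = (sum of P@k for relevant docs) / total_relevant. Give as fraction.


Computing P@k for each relevant position:
Position 1: not relevant
Position 2: not relevant
Position 3: not relevant
Position 4: not relevant
Position 5: relevant, P@5 = 1/5 = 1/5
Position 6: not relevant
Sum of P@k = 1/5 = 1/5
AP = 1/5 / 1 = 1/5

1/5


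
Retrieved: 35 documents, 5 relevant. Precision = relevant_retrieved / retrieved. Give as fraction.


Precision = relevant_retrieved / total_retrieved
= 5 / 35
= 5 / (5 + 30)
= 1/7

1/7


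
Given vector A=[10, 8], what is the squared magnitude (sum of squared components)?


|A|^2 = sum of squared components
A[0]^2 = 10^2 = 100
A[1]^2 = 8^2 = 64
Sum = 100 + 64 = 164

164


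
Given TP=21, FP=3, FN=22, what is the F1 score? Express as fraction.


F1 = 2 * P * R / (P + R)
P = TP/(TP+FP) = 21/24 = 7/8
R = TP/(TP+FN) = 21/43 = 21/43
2 * P * R = 2 * 7/8 * 21/43 = 147/172
P + R = 7/8 + 21/43 = 469/344
F1 = 147/172 / 469/344 = 42/67

42/67


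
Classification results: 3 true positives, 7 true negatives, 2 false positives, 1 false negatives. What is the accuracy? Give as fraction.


Accuracy = (TP + TN) / (TP + TN + FP + FN)
TP + TN = 3 + 7 = 10
Total = 3 + 7 + 2 + 1 = 13
Accuracy = 10 / 13 = 10/13

10/13


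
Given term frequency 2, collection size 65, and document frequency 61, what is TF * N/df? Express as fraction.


TF * (N/df)
= 2 * (65/61)
= 2 * 65/61
= 130/61

130/61


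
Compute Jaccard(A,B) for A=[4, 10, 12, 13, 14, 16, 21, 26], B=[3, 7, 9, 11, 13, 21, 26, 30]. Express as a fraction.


A intersect B = [13, 21, 26]
|A intersect B| = 3
A union B = [3, 4, 7, 9, 10, 11, 12, 13, 14, 16, 21, 26, 30]
|A union B| = 13
Jaccard = 3/13 = 3/13

3/13


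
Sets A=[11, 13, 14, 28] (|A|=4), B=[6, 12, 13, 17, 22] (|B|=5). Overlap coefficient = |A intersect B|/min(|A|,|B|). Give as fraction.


A intersect B = [13]
|A intersect B| = 1
min(|A|, |B|) = min(4, 5) = 4
Overlap = 1 / 4 = 1/4

1/4


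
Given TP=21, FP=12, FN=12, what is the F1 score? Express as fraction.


F1 = 2 * P * R / (P + R)
P = TP/(TP+FP) = 21/33 = 7/11
R = TP/(TP+FN) = 21/33 = 7/11
2 * P * R = 2 * 7/11 * 7/11 = 98/121
P + R = 7/11 + 7/11 = 14/11
F1 = 98/121 / 14/11 = 7/11

7/11


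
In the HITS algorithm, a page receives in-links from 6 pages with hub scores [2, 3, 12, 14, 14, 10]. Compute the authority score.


Authority = sum of hub scores of in-linkers
In-link 1: hub score = 2
In-link 2: hub score = 3
In-link 3: hub score = 12
In-link 4: hub score = 14
In-link 5: hub score = 14
In-link 6: hub score = 10
Authority = 2 + 3 + 12 + 14 + 14 + 10 = 55

55


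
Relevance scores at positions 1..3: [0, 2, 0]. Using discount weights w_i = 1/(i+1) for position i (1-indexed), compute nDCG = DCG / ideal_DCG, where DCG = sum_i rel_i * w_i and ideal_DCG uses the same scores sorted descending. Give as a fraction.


Position discount weights w_i = 1/(i+1) for i=1..3:
Weights = [1/2, 1/3, 1/4]
Actual relevance: [0, 2, 0]
DCG = 0/2 + 2/3 + 0/4 = 2/3
Ideal relevance (sorted desc): [2, 0, 0]
Ideal DCG = 2/2 + 0/3 + 0/4 = 1
nDCG = DCG / ideal_DCG = 2/3 / 1 = 2/3

2/3


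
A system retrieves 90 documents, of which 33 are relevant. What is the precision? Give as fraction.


Precision = relevant_retrieved / total_retrieved
= 33 / 90
= 33 / (33 + 57)
= 11/30

11/30


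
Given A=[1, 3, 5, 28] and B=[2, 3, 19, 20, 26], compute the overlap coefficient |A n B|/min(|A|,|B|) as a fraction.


A intersect B = [3]
|A intersect B| = 1
min(|A|, |B|) = min(4, 5) = 4
Overlap = 1 / 4 = 1/4

1/4


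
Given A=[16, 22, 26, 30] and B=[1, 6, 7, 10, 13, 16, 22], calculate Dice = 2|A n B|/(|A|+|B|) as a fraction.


A intersect B = [16, 22]
|A intersect B| = 2
|A| = 4, |B| = 7
Dice = 2*2 / (4+7)
= 4 / 11 = 4/11

4/11


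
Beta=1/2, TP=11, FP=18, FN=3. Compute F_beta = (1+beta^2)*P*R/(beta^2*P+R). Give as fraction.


P = TP/(TP+FP) = 11/29 = 11/29
R = TP/(TP+FN) = 11/14 = 11/14
beta^2 = 1/2^2 = 1/4
(1 + beta^2) = 5/4
Numerator = (1+beta^2)*P*R = 605/1624
Denominator = beta^2*P + R = 11/116 + 11/14 = 715/812
F_beta = 11/26

11/26


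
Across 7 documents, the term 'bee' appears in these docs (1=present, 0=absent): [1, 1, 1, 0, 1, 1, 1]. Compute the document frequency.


Checking each document for 'bee':
Doc 1: present
Doc 2: present
Doc 3: present
Doc 4: absent
Doc 5: present
Doc 6: present
Doc 7: present
df = sum of presences = 1 + 1 + 1 + 0 + 1 + 1 + 1 = 6

6


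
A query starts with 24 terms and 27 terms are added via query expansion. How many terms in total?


Original terms: 24
Expansion terms: 27
Total = 24 + 27 = 51

51


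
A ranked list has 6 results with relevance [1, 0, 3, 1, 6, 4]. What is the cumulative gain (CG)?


Cumulative Gain = sum of relevance scores
Position 1: rel=1, running sum=1
Position 2: rel=0, running sum=1
Position 3: rel=3, running sum=4
Position 4: rel=1, running sum=5
Position 5: rel=6, running sum=11
Position 6: rel=4, running sum=15
CG = 15

15


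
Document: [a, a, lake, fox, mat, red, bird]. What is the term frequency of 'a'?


Document has 7 words
Scanning for 'a':
Found at positions: [0, 1]
Count = 2

2


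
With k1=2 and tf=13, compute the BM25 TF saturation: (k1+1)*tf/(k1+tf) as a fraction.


BM25 TF component = (k1+1)*tf / (k1+tf)
k1 = 2, tf = 13
Numerator = (2+1)*13 = 39
Denominator = 2 + 13 = 15
= 39/15 = 13/5

13/5


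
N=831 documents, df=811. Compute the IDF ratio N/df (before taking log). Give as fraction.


IDF ratio = N / df
= 831 / 811
= 831/811

831/811


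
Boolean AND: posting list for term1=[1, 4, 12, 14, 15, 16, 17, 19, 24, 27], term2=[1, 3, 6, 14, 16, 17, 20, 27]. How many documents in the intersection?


Boolean AND: find intersection of posting lists
term1 docs: [1, 4, 12, 14, 15, 16, 17, 19, 24, 27]
term2 docs: [1, 3, 6, 14, 16, 17, 20, 27]
Intersection: [1, 14, 16, 17, 27]
|intersection| = 5

5


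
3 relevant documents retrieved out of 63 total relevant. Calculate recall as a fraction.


Recall = retrieved_relevant / total_relevant
= 3 / 63
= 3 / (3 + 60)
= 1/21

1/21


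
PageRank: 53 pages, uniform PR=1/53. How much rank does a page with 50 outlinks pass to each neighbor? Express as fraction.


Initial PR = 1/53 = 1/53
Outlinks = 50
Contribution per link = PR / outlinks
= 1/53 / 50
= 1/2650

1/2650


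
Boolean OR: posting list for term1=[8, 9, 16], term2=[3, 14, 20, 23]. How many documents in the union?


Boolean OR: find union of posting lists
term1 docs: [8, 9, 16]
term2 docs: [3, 14, 20, 23]
Union: [3, 8, 9, 14, 16, 20, 23]
|union| = 7

7


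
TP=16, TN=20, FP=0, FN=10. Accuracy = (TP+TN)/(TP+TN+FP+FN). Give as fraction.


Accuracy = (TP + TN) / (TP + TN + FP + FN)
TP + TN = 16 + 20 = 36
Total = 16 + 20 + 0 + 10 = 46
Accuracy = 36 / 46 = 18/23

18/23


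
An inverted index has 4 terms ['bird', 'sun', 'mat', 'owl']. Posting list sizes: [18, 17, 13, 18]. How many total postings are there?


Summing posting list sizes:
'bird': 18 postings
'sun': 17 postings
'mat': 13 postings
'owl': 18 postings
Total = 18 + 17 + 13 + 18 = 66

66


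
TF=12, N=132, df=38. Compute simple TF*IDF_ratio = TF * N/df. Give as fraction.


TF * (N/df)
= 12 * (132/38)
= 12 * 66/19
= 792/19

792/19


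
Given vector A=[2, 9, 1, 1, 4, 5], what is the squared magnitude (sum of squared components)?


|A|^2 = sum of squared components
A[0]^2 = 2^2 = 4
A[1]^2 = 9^2 = 81
A[2]^2 = 1^2 = 1
A[3]^2 = 1^2 = 1
A[4]^2 = 4^2 = 16
A[5]^2 = 5^2 = 25
Sum = 4 + 81 + 1 + 1 + 16 + 25 = 128

128


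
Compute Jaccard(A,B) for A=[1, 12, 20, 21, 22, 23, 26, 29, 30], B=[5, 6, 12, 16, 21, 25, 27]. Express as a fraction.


A intersect B = [12, 21]
|A intersect B| = 2
A union B = [1, 5, 6, 12, 16, 20, 21, 22, 23, 25, 26, 27, 29, 30]
|A union B| = 14
Jaccard = 2/14 = 1/7

1/7


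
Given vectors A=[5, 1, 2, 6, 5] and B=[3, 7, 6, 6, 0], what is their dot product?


Dot product = sum of element-wise products
A[0]*B[0] = 5*3 = 15
A[1]*B[1] = 1*7 = 7
A[2]*B[2] = 2*6 = 12
A[3]*B[3] = 6*6 = 36
A[4]*B[4] = 5*0 = 0
Sum = 15 + 7 + 12 + 36 + 0 = 70

70


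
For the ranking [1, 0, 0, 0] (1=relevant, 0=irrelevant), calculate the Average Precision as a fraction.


Computing P@k for each relevant position:
Position 1: relevant, P@1 = 1/1 = 1
Position 2: not relevant
Position 3: not relevant
Position 4: not relevant
Sum of P@k = 1 = 1
AP = 1 / 1 = 1

1


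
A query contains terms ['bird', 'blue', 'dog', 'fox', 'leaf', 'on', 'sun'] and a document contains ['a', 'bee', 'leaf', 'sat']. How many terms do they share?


Query terms: ['bird', 'blue', 'dog', 'fox', 'leaf', 'on', 'sun']
Document terms: ['a', 'bee', 'leaf', 'sat']
Common terms: ['leaf']
Overlap count = 1

1


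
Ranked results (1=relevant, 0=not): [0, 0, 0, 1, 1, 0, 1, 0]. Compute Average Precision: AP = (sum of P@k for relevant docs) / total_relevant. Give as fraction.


Computing P@k for each relevant position:
Position 1: not relevant
Position 2: not relevant
Position 3: not relevant
Position 4: relevant, P@4 = 1/4 = 1/4
Position 5: relevant, P@5 = 2/5 = 2/5
Position 6: not relevant
Position 7: relevant, P@7 = 3/7 = 3/7
Position 8: not relevant
Sum of P@k = 1/4 + 2/5 + 3/7 = 151/140
AP = 151/140 / 3 = 151/420

151/420


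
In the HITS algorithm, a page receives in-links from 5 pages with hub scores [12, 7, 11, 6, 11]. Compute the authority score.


Authority = sum of hub scores of in-linkers
In-link 1: hub score = 12
In-link 2: hub score = 7
In-link 3: hub score = 11
In-link 4: hub score = 6
In-link 5: hub score = 11
Authority = 12 + 7 + 11 + 6 + 11 = 47

47


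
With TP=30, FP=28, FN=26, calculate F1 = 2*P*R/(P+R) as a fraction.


F1 = 2 * P * R / (P + R)
P = TP/(TP+FP) = 30/58 = 15/29
R = TP/(TP+FN) = 30/56 = 15/28
2 * P * R = 2 * 15/29 * 15/28 = 225/406
P + R = 15/29 + 15/28 = 855/812
F1 = 225/406 / 855/812 = 10/19

10/19


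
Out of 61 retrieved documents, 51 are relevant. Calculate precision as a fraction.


Precision = relevant_retrieved / total_retrieved
= 51 / 61
= 51 / (51 + 10)
= 51/61

51/61


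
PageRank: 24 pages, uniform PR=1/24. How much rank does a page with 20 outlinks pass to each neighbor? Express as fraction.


Initial PR = 1/24 = 1/24
Outlinks = 20
Contribution per link = PR / outlinks
= 1/24 / 20
= 1/480

1/480


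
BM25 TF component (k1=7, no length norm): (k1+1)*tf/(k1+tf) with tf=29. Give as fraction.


BM25 TF component = (k1+1)*tf / (k1+tf)
k1 = 7, tf = 29
Numerator = (7+1)*29 = 232
Denominator = 7 + 29 = 36
= 232/36 = 58/9

58/9


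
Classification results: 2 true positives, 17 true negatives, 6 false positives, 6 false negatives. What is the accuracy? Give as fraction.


Accuracy = (TP + TN) / (TP + TN + FP + FN)
TP + TN = 2 + 17 = 19
Total = 2 + 17 + 6 + 6 = 31
Accuracy = 19 / 31 = 19/31

19/31


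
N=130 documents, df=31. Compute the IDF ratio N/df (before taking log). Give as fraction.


IDF ratio = N / df
= 130 / 31
= 130/31

130/31


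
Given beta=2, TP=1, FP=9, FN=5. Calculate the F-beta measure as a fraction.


P = TP/(TP+FP) = 1/10 = 1/10
R = TP/(TP+FN) = 1/6 = 1/6
beta^2 = 2^2 = 4
(1 + beta^2) = 5
Numerator = (1+beta^2)*P*R = 1/12
Denominator = beta^2*P + R = 2/5 + 1/6 = 17/30
F_beta = 5/34

5/34


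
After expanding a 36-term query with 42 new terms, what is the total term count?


Original terms: 36
Expansion terms: 42
Total = 36 + 42 = 78

78


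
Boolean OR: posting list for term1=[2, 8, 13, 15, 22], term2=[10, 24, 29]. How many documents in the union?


Boolean OR: find union of posting lists
term1 docs: [2, 8, 13, 15, 22]
term2 docs: [10, 24, 29]
Union: [2, 8, 10, 13, 15, 22, 24, 29]
|union| = 8

8


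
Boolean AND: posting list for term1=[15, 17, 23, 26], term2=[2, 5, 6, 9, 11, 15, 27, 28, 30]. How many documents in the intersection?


Boolean AND: find intersection of posting lists
term1 docs: [15, 17, 23, 26]
term2 docs: [2, 5, 6, 9, 11, 15, 27, 28, 30]
Intersection: [15]
|intersection| = 1

1


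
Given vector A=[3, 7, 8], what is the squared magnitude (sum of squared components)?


|A|^2 = sum of squared components
A[0]^2 = 3^2 = 9
A[1]^2 = 7^2 = 49
A[2]^2 = 8^2 = 64
Sum = 9 + 49 + 64 = 122

122


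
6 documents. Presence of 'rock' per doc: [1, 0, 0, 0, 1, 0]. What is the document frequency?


Checking each document for 'rock':
Doc 1: present
Doc 2: absent
Doc 3: absent
Doc 4: absent
Doc 5: present
Doc 6: absent
df = sum of presences = 1 + 0 + 0 + 0 + 1 + 0 = 2

2


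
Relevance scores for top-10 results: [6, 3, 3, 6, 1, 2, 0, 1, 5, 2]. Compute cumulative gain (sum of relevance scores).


Cumulative Gain = sum of relevance scores
Position 1: rel=6, running sum=6
Position 2: rel=3, running sum=9
Position 3: rel=3, running sum=12
Position 4: rel=6, running sum=18
Position 5: rel=1, running sum=19
Position 6: rel=2, running sum=21
Position 7: rel=0, running sum=21
Position 8: rel=1, running sum=22
Position 9: rel=5, running sum=27
Position 10: rel=2, running sum=29
CG = 29

29


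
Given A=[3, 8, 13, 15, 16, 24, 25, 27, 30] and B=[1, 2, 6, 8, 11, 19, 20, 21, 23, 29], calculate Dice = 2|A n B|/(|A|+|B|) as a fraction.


A intersect B = [8]
|A intersect B| = 1
|A| = 9, |B| = 10
Dice = 2*1 / (9+10)
= 2 / 19 = 2/19

2/19


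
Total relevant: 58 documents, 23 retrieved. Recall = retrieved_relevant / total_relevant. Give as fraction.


Recall = retrieved_relevant / total_relevant
= 23 / 58
= 23 / (23 + 35)
= 23/58

23/58


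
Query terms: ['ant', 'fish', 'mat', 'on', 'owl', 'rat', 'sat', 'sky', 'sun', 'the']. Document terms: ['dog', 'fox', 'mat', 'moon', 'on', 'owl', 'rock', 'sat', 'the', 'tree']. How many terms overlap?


Query terms: ['ant', 'fish', 'mat', 'on', 'owl', 'rat', 'sat', 'sky', 'sun', 'the']
Document terms: ['dog', 'fox', 'mat', 'moon', 'on', 'owl', 'rock', 'sat', 'the', 'tree']
Common terms: ['mat', 'on', 'owl', 'sat', 'the']
Overlap count = 5

5


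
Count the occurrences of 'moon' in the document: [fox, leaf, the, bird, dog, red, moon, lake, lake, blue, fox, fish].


Document has 12 words
Scanning for 'moon':
Found at positions: [6]
Count = 1

1


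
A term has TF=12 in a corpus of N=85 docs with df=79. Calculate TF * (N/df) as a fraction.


TF * (N/df)
= 12 * (85/79)
= 12 * 85/79
= 1020/79

1020/79


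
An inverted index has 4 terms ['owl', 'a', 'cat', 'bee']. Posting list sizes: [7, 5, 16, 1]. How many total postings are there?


Summing posting list sizes:
'owl': 7 postings
'a': 5 postings
'cat': 16 postings
'bee': 1 postings
Total = 7 + 5 + 16 + 1 = 29

29


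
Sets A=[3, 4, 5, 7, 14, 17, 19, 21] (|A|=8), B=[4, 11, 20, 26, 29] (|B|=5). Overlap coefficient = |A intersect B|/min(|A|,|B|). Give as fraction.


A intersect B = [4]
|A intersect B| = 1
min(|A|, |B|) = min(8, 5) = 5
Overlap = 1 / 5 = 1/5

1/5


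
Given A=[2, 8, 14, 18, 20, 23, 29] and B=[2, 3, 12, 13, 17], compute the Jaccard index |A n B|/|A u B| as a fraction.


A intersect B = [2]
|A intersect B| = 1
A union B = [2, 3, 8, 12, 13, 14, 17, 18, 20, 23, 29]
|A union B| = 11
Jaccard = 1/11 = 1/11

1/11


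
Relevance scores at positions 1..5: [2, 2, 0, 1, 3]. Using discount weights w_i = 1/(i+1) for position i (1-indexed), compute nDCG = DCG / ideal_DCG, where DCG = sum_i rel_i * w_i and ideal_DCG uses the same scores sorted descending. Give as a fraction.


Position discount weights w_i = 1/(i+1) for i=1..5:
Weights = [1/2, 1/3, 1/4, 1/5, 1/6]
Actual relevance: [2, 2, 0, 1, 3]
DCG = 2/2 + 2/3 + 0/4 + 1/5 + 3/6 = 71/30
Ideal relevance (sorted desc): [3, 2, 2, 1, 0]
Ideal DCG = 3/2 + 2/3 + 2/4 + 1/5 + 0/6 = 43/15
nDCG = DCG / ideal_DCG = 71/30 / 43/15 = 71/86

71/86


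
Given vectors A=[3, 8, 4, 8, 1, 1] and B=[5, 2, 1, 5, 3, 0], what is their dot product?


Dot product = sum of element-wise products
A[0]*B[0] = 3*5 = 15
A[1]*B[1] = 8*2 = 16
A[2]*B[2] = 4*1 = 4
A[3]*B[3] = 8*5 = 40
A[4]*B[4] = 1*3 = 3
A[5]*B[5] = 1*0 = 0
Sum = 15 + 16 + 4 + 40 + 3 + 0 = 78

78


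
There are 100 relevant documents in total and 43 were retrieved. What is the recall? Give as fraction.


Recall = retrieved_relevant / total_relevant
= 43 / 100
= 43 / (43 + 57)
= 43/100

43/100


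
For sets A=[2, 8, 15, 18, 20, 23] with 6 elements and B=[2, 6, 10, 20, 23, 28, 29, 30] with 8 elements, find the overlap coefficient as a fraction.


A intersect B = [2, 20, 23]
|A intersect B| = 3
min(|A|, |B|) = min(6, 8) = 6
Overlap = 3 / 6 = 1/2

1/2


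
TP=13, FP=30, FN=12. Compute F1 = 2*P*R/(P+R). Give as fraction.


F1 = 2 * P * R / (P + R)
P = TP/(TP+FP) = 13/43 = 13/43
R = TP/(TP+FN) = 13/25 = 13/25
2 * P * R = 2 * 13/43 * 13/25 = 338/1075
P + R = 13/43 + 13/25 = 884/1075
F1 = 338/1075 / 884/1075 = 13/34

13/34


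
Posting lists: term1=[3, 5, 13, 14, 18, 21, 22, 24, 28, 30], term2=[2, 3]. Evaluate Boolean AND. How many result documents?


Boolean AND: find intersection of posting lists
term1 docs: [3, 5, 13, 14, 18, 21, 22, 24, 28, 30]
term2 docs: [2, 3]
Intersection: [3]
|intersection| = 1

1


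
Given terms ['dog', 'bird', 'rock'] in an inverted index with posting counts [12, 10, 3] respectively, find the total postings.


Summing posting list sizes:
'dog': 12 postings
'bird': 10 postings
'rock': 3 postings
Total = 12 + 10 + 3 = 25

25


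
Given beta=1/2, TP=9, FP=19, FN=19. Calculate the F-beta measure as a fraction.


P = TP/(TP+FP) = 9/28 = 9/28
R = TP/(TP+FN) = 9/28 = 9/28
beta^2 = 1/2^2 = 1/4
(1 + beta^2) = 5/4
Numerator = (1+beta^2)*P*R = 405/3136
Denominator = beta^2*P + R = 9/112 + 9/28 = 45/112
F_beta = 9/28

9/28


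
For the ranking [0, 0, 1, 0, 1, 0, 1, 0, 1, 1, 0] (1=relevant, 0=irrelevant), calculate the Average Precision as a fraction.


Computing P@k for each relevant position:
Position 1: not relevant
Position 2: not relevant
Position 3: relevant, P@3 = 1/3 = 1/3
Position 4: not relevant
Position 5: relevant, P@5 = 2/5 = 2/5
Position 6: not relevant
Position 7: relevant, P@7 = 3/7 = 3/7
Position 8: not relevant
Position 9: relevant, P@9 = 4/9 = 4/9
Position 10: relevant, P@10 = 5/10 = 1/2
Position 11: not relevant
Sum of P@k = 1/3 + 2/5 + 3/7 + 4/9 + 1/2 = 1327/630
AP = 1327/630 / 5 = 1327/3150

1327/3150


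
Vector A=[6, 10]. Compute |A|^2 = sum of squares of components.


|A|^2 = sum of squared components
A[0]^2 = 6^2 = 36
A[1]^2 = 10^2 = 100
Sum = 36 + 100 = 136

136


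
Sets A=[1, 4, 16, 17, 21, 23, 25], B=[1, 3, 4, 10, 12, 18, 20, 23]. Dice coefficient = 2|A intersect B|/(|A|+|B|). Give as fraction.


A intersect B = [1, 4, 23]
|A intersect B| = 3
|A| = 7, |B| = 8
Dice = 2*3 / (7+8)
= 6 / 15 = 2/5

2/5


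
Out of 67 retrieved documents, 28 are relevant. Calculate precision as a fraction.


Precision = relevant_retrieved / total_retrieved
= 28 / 67
= 28 / (28 + 39)
= 28/67

28/67


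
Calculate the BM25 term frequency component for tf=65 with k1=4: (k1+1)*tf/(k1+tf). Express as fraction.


BM25 TF component = (k1+1)*tf / (k1+tf)
k1 = 4, tf = 65
Numerator = (4+1)*65 = 325
Denominator = 4 + 65 = 69
= 325/69 = 325/69

325/69


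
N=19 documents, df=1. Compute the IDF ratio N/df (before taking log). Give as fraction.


IDF ratio = N / df
= 19 / 1
= 19

19


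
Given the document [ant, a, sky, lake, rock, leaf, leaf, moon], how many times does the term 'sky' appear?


Document has 8 words
Scanning for 'sky':
Found at positions: [2]
Count = 1

1


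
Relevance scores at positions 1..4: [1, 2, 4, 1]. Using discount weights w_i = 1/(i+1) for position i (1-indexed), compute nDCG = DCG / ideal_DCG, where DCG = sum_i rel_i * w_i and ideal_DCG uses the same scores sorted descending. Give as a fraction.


Position discount weights w_i = 1/(i+1) for i=1..4:
Weights = [1/2, 1/3, 1/4, 1/5]
Actual relevance: [1, 2, 4, 1]
DCG = 1/2 + 2/3 + 4/4 + 1/5 = 71/30
Ideal relevance (sorted desc): [4, 2, 1, 1]
Ideal DCG = 4/2 + 2/3 + 1/4 + 1/5 = 187/60
nDCG = DCG / ideal_DCG = 71/30 / 187/60 = 142/187

142/187


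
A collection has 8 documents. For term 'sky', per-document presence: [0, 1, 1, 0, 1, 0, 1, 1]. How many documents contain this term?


Checking each document for 'sky':
Doc 1: absent
Doc 2: present
Doc 3: present
Doc 4: absent
Doc 5: present
Doc 6: absent
Doc 7: present
Doc 8: present
df = sum of presences = 0 + 1 + 1 + 0 + 1 + 0 + 1 + 1 = 5

5


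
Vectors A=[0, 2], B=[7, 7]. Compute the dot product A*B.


Dot product = sum of element-wise products
A[0]*B[0] = 0*7 = 0
A[1]*B[1] = 2*7 = 14
Sum = 0 + 14 = 14

14


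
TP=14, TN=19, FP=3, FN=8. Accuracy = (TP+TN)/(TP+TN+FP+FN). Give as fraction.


Accuracy = (TP + TN) / (TP + TN + FP + FN)
TP + TN = 14 + 19 = 33
Total = 14 + 19 + 3 + 8 = 44
Accuracy = 33 / 44 = 3/4

3/4


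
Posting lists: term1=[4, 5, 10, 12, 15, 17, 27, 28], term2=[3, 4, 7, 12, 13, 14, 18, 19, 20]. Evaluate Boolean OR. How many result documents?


Boolean OR: find union of posting lists
term1 docs: [4, 5, 10, 12, 15, 17, 27, 28]
term2 docs: [3, 4, 7, 12, 13, 14, 18, 19, 20]
Union: [3, 4, 5, 7, 10, 12, 13, 14, 15, 17, 18, 19, 20, 27, 28]
|union| = 15

15


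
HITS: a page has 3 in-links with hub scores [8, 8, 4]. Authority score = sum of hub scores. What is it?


Authority = sum of hub scores of in-linkers
In-link 1: hub score = 8
In-link 2: hub score = 8
In-link 3: hub score = 4
Authority = 8 + 8 + 4 = 20

20


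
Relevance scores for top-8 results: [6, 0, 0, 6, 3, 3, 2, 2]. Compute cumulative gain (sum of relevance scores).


Cumulative Gain = sum of relevance scores
Position 1: rel=6, running sum=6
Position 2: rel=0, running sum=6
Position 3: rel=0, running sum=6
Position 4: rel=6, running sum=12
Position 5: rel=3, running sum=15
Position 6: rel=3, running sum=18
Position 7: rel=2, running sum=20
Position 8: rel=2, running sum=22
CG = 22

22


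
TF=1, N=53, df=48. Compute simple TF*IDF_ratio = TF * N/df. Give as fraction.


TF * (N/df)
= 1 * (53/48)
= 1 * 53/48
= 53/48

53/48


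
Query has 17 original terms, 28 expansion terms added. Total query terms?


Original terms: 17
Expansion terms: 28
Total = 17 + 28 = 45

45


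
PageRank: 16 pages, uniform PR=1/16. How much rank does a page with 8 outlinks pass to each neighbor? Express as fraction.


Initial PR = 1/16 = 1/16
Outlinks = 8
Contribution per link = PR / outlinks
= 1/16 / 8
= 1/128

1/128


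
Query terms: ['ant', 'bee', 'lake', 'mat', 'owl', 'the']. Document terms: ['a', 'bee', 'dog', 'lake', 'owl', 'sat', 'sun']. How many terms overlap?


Query terms: ['ant', 'bee', 'lake', 'mat', 'owl', 'the']
Document terms: ['a', 'bee', 'dog', 'lake', 'owl', 'sat', 'sun']
Common terms: ['bee', 'lake', 'owl']
Overlap count = 3

3


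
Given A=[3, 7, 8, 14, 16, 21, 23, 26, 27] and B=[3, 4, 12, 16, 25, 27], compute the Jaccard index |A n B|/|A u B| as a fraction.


A intersect B = [3, 16, 27]
|A intersect B| = 3
A union B = [3, 4, 7, 8, 12, 14, 16, 21, 23, 25, 26, 27]
|A union B| = 12
Jaccard = 3/12 = 1/4

1/4


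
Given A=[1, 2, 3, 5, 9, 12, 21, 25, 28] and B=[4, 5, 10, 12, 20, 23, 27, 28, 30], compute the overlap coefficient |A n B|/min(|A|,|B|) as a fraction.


A intersect B = [5, 12, 28]
|A intersect B| = 3
min(|A|, |B|) = min(9, 9) = 9
Overlap = 3 / 9 = 1/3

1/3


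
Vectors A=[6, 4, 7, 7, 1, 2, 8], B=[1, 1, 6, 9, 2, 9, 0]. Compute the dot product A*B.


Dot product = sum of element-wise products
A[0]*B[0] = 6*1 = 6
A[1]*B[1] = 4*1 = 4
A[2]*B[2] = 7*6 = 42
A[3]*B[3] = 7*9 = 63
A[4]*B[4] = 1*2 = 2
A[5]*B[5] = 2*9 = 18
A[6]*B[6] = 8*0 = 0
Sum = 6 + 4 + 42 + 63 + 2 + 18 + 0 = 135

135


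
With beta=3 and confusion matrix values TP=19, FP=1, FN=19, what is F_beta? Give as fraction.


P = TP/(TP+FP) = 19/20 = 19/20
R = TP/(TP+FN) = 19/38 = 1/2
beta^2 = 3^2 = 9
(1 + beta^2) = 10
Numerator = (1+beta^2)*P*R = 19/4
Denominator = beta^2*P + R = 171/20 + 1/2 = 181/20
F_beta = 95/181

95/181


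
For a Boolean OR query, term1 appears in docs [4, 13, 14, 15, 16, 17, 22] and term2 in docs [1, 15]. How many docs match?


Boolean OR: find union of posting lists
term1 docs: [4, 13, 14, 15, 16, 17, 22]
term2 docs: [1, 15]
Union: [1, 4, 13, 14, 15, 16, 17, 22]
|union| = 8

8


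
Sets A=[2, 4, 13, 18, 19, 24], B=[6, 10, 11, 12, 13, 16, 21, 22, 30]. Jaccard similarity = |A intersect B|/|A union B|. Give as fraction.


A intersect B = [13]
|A intersect B| = 1
A union B = [2, 4, 6, 10, 11, 12, 13, 16, 18, 19, 21, 22, 24, 30]
|A union B| = 14
Jaccard = 1/14 = 1/14

1/14


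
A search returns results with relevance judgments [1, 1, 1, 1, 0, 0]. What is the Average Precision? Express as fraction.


Computing P@k for each relevant position:
Position 1: relevant, P@1 = 1/1 = 1
Position 2: relevant, P@2 = 2/2 = 1
Position 3: relevant, P@3 = 3/3 = 1
Position 4: relevant, P@4 = 4/4 = 1
Position 5: not relevant
Position 6: not relevant
Sum of P@k = 1 + 1 + 1 + 1 = 4
AP = 4 / 4 = 1

1


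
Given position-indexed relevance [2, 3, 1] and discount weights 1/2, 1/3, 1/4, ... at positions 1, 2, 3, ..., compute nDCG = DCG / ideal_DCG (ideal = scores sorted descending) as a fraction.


Position discount weights w_i = 1/(i+1) for i=1..3:
Weights = [1/2, 1/3, 1/4]
Actual relevance: [2, 3, 1]
DCG = 2/2 + 3/3 + 1/4 = 9/4
Ideal relevance (sorted desc): [3, 2, 1]
Ideal DCG = 3/2 + 2/3 + 1/4 = 29/12
nDCG = DCG / ideal_DCG = 9/4 / 29/12 = 27/29

27/29


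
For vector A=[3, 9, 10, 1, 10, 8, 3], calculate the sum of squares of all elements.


|A|^2 = sum of squared components
A[0]^2 = 3^2 = 9
A[1]^2 = 9^2 = 81
A[2]^2 = 10^2 = 100
A[3]^2 = 1^2 = 1
A[4]^2 = 10^2 = 100
A[5]^2 = 8^2 = 64
A[6]^2 = 3^2 = 9
Sum = 9 + 81 + 100 + 1 + 100 + 64 + 9 = 364

364


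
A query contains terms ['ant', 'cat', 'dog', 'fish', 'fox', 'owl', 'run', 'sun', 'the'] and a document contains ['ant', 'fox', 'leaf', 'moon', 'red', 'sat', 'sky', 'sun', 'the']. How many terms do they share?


Query terms: ['ant', 'cat', 'dog', 'fish', 'fox', 'owl', 'run', 'sun', 'the']
Document terms: ['ant', 'fox', 'leaf', 'moon', 'red', 'sat', 'sky', 'sun', 'the']
Common terms: ['ant', 'fox', 'sun', 'the']
Overlap count = 4

4


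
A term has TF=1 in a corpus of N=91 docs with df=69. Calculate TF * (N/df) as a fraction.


TF * (N/df)
= 1 * (91/69)
= 1 * 91/69
= 91/69

91/69


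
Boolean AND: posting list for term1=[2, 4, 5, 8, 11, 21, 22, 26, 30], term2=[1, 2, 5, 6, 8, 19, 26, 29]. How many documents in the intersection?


Boolean AND: find intersection of posting lists
term1 docs: [2, 4, 5, 8, 11, 21, 22, 26, 30]
term2 docs: [1, 2, 5, 6, 8, 19, 26, 29]
Intersection: [2, 5, 8, 26]
|intersection| = 4

4


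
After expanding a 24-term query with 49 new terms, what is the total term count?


Original terms: 24
Expansion terms: 49
Total = 24 + 49 = 73

73


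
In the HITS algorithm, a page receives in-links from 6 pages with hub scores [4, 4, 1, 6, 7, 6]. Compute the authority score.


Authority = sum of hub scores of in-linkers
In-link 1: hub score = 4
In-link 2: hub score = 4
In-link 3: hub score = 1
In-link 4: hub score = 6
In-link 5: hub score = 7
In-link 6: hub score = 6
Authority = 4 + 4 + 1 + 6 + 7 + 6 = 28

28


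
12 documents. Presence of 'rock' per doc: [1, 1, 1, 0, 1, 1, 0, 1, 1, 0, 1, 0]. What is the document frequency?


Checking each document for 'rock':
Doc 1: present
Doc 2: present
Doc 3: present
Doc 4: absent
Doc 5: present
Doc 6: present
Doc 7: absent
Doc 8: present
Doc 9: present
Doc 10: absent
Doc 11: present
Doc 12: absent
df = sum of presences = 1 + 1 + 1 + 0 + 1 + 1 + 0 + 1 + 1 + 0 + 1 + 0 = 8

8


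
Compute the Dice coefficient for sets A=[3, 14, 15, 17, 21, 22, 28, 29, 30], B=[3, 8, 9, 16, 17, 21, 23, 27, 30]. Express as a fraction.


A intersect B = [3, 17, 21, 30]
|A intersect B| = 4
|A| = 9, |B| = 9
Dice = 2*4 / (9+9)
= 8 / 18 = 4/9

4/9


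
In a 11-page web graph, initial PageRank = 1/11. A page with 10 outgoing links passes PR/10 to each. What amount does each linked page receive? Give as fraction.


Initial PR = 1/11 = 1/11
Outlinks = 10
Contribution per link = PR / outlinks
= 1/11 / 10
= 1/110

1/110


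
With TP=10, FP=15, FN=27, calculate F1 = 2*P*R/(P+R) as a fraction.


F1 = 2 * P * R / (P + R)
P = TP/(TP+FP) = 10/25 = 2/5
R = TP/(TP+FN) = 10/37 = 10/37
2 * P * R = 2 * 2/5 * 10/37 = 8/37
P + R = 2/5 + 10/37 = 124/185
F1 = 8/37 / 124/185 = 10/31

10/31


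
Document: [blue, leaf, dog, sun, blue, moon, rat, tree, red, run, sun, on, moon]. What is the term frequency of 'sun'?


Document has 13 words
Scanning for 'sun':
Found at positions: [3, 10]
Count = 2

2


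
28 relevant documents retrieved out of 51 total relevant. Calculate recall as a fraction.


Recall = retrieved_relevant / total_relevant
= 28 / 51
= 28 / (28 + 23)
= 28/51

28/51


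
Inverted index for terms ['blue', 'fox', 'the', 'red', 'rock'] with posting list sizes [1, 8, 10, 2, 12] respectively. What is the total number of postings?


Summing posting list sizes:
'blue': 1 postings
'fox': 8 postings
'the': 10 postings
'red': 2 postings
'rock': 12 postings
Total = 1 + 8 + 10 + 2 + 12 = 33

33


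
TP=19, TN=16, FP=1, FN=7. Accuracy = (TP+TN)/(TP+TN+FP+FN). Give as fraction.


Accuracy = (TP + TN) / (TP + TN + FP + FN)
TP + TN = 19 + 16 = 35
Total = 19 + 16 + 1 + 7 = 43
Accuracy = 35 / 43 = 35/43

35/43


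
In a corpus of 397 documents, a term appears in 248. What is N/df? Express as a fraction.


IDF ratio = N / df
= 397 / 248
= 397/248

397/248


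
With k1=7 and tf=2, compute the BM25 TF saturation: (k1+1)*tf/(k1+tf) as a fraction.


BM25 TF component = (k1+1)*tf / (k1+tf)
k1 = 7, tf = 2
Numerator = (7+1)*2 = 16
Denominator = 7 + 2 = 9
= 16/9 = 16/9

16/9


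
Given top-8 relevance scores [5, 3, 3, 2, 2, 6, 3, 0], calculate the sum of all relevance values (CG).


Cumulative Gain = sum of relevance scores
Position 1: rel=5, running sum=5
Position 2: rel=3, running sum=8
Position 3: rel=3, running sum=11
Position 4: rel=2, running sum=13
Position 5: rel=2, running sum=15
Position 6: rel=6, running sum=21
Position 7: rel=3, running sum=24
Position 8: rel=0, running sum=24
CG = 24

24


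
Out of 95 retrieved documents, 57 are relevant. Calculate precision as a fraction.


Precision = relevant_retrieved / total_retrieved
= 57 / 95
= 57 / (57 + 38)
= 3/5

3/5


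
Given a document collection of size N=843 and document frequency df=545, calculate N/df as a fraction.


IDF ratio = N / df
= 843 / 545
= 843/545

843/545


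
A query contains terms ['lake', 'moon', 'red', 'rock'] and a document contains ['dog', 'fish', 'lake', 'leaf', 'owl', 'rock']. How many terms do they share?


Query terms: ['lake', 'moon', 'red', 'rock']
Document terms: ['dog', 'fish', 'lake', 'leaf', 'owl', 'rock']
Common terms: ['lake', 'rock']
Overlap count = 2

2


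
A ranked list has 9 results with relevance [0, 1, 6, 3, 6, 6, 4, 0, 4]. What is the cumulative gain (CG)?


Cumulative Gain = sum of relevance scores
Position 1: rel=0, running sum=0
Position 2: rel=1, running sum=1
Position 3: rel=6, running sum=7
Position 4: rel=3, running sum=10
Position 5: rel=6, running sum=16
Position 6: rel=6, running sum=22
Position 7: rel=4, running sum=26
Position 8: rel=0, running sum=26
Position 9: rel=4, running sum=30
CG = 30

30


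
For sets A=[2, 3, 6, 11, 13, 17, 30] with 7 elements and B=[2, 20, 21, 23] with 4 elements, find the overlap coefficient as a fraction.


A intersect B = [2]
|A intersect B| = 1
min(|A|, |B|) = min(7, 4) = 4
Overlap = 1 / 4 = 1/4

1/4


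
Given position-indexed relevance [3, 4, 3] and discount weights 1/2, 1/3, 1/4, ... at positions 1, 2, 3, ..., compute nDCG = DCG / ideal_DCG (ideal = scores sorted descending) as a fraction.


Position discount weights w_i = 1/(i+1) for i=1..3:
Weights = [1/2, 1/3, 1/4]
Actual relevance: [3, 4, 3]
DCG = 3/2 + 4/3 + 3/4 = 43/12
Ideal relevance (sorted desc): [4, 3, 3]
Ideal DCG = 4/2 + 3/3 + 3/4 = 15/4
nDCG = DCG / ideal_DCG = 43/12 / 15/4 = 43/45

43/45


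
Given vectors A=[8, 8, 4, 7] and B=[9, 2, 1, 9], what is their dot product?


Dot product = sum of element-wise products
A[0]*B[0] = 8*9 = 72
A[1]*B[1] = 8*2 = 16
A[2]*B[2] = 4*1 = 4
A[3]*B[3] = 7*9 = 63
Sum = 72 + 16 + 4 + 63 = 155

155


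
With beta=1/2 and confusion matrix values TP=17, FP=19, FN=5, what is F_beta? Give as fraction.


P = TP/(TP+FP) = 17/36 = 17/36
R = TP/(TP+FN) = 17/22 = 17/22
beta^2 = 1/2^2 = 1/4
(1 + beta^2) = 5/4
Numerator = (1+beta^2)*P*R = 1445/3168
Denominator = beta^2*P + R = 17/144 + 17/22 = 1411/1584
F_beta = 85/166

85/166


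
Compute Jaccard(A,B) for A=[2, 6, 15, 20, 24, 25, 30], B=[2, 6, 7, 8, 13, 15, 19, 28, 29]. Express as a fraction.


A intersect B = [2, 6, 15]
|A intersect B| = 3
A union B = [2, 6, 7, 8, 13, 15, 19, 20, 24, 25, 28, 29, 30]
|A union B| = 13
Jaccard = 3/13 = 3/13

3/13


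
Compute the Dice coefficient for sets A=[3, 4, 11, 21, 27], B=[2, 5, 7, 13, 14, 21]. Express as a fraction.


A intersect B = [21]
|A intersect B| = 1
|A| = 5, |B| = 6
Dice = 2*1 / (5+6)
= 2 / 11 = 2/11

2/11


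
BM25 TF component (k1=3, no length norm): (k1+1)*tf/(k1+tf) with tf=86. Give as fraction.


BM25 TF component = (k1+1)*tf / (k1+tf)
k1 = 3, tf = 86
Numerator = (3+1)*86 = 344
Denominator = 3 + 86 = 89
= 344/89 = 344/89

344/89


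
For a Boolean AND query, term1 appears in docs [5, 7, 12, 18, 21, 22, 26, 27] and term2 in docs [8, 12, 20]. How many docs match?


Boolean AND: find intersection of posting lists
term1 docs: [5, 7, 12, 18, 21, 22, 26, 27]
term2 docs: [8, 12, 20]
Intersection: [12]
|intersection| = 1

1


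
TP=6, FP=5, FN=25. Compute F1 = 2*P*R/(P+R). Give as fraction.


F1 = 2 * P * R / (P + R)
P = TP/(TP+FP) = 6/11 = 6/11
R = TP/(TP+FN) = 6/31 = 6/31
2 * P * R = 2 * 6/11 * 6/31 = 72/341
P + R = 6/11 + 6/31 = 252/341
F1 = 72/341 / 252/341 = 2/7

2/7


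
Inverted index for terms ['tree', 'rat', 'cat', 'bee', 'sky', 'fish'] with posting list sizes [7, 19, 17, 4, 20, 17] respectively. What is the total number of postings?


Summing posting list sizes:
'tree': 7 postings
'rat': 19 postings
'cat': 17 postings
'bee': 4 postings
'sky': 20 postings
'fish': 17 postings
Total = 7 + 19 + 17 + 4 + 20 + 17 = 84

84


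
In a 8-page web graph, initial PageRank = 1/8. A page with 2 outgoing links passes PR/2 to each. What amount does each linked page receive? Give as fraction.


Initial PR = 1/8 = 1/8
Outlinks = 2
Contribution per link = PR / outlinks
= 1/8 / 2
= 1/16

1/16


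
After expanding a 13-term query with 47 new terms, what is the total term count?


Original terms: 13
Expansion terms: 47
Total = 13 + 47 = 60

60


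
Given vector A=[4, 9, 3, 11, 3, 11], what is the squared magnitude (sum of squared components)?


|A|^2 = sum of squared components
A[0]^2 = 4^2 = 16
A[1]^2 = 9^2 = 81
A[2]^2 = 3^2 = 9
A[3]^2 = 11^2 = 121
A[4]^2 = 3^2 = 9
A[5]^2 = 11^2 = 121
Sum = 16 + 81 + 9 + 121 + 9 + 121 = 357

357


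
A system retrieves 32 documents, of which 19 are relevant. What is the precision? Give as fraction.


Precision = relevant_retrieved / total_retrieved
= 19 / 32
= 19 / (19 + 13)
= 19/32

19/32
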